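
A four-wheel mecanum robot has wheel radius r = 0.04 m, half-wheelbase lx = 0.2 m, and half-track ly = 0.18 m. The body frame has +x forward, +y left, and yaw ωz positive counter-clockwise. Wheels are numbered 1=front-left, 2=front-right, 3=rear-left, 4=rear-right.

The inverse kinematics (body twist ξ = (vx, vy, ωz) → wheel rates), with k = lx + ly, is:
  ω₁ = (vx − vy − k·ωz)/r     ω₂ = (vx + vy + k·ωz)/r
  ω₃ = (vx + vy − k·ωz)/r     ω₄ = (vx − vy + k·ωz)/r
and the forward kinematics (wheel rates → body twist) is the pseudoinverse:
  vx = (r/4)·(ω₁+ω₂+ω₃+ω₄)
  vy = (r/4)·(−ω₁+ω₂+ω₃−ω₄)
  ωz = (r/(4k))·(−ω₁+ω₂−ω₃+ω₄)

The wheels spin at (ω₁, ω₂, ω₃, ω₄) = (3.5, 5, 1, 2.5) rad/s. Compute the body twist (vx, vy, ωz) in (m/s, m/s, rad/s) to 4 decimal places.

(0.1200, 0.0000, 0.0789)

k = lx + ly = 0.2 + 0.18 = 0.3800
ω₁+ω₂+ω₃+ω₄ = 12.0000  →  vx = (0.04/4)·12.0000 = 0.1200
−ω₁+ω₂+ω₃−ω₄ = 0.0000  →  vy = (0.04/4)·0.0000 = 0.0000
−ω₁+ω₂−ω₃+ω₄ = 3.0000  →  ωz = (0.04/1.5200)·3.0000 = 0.0789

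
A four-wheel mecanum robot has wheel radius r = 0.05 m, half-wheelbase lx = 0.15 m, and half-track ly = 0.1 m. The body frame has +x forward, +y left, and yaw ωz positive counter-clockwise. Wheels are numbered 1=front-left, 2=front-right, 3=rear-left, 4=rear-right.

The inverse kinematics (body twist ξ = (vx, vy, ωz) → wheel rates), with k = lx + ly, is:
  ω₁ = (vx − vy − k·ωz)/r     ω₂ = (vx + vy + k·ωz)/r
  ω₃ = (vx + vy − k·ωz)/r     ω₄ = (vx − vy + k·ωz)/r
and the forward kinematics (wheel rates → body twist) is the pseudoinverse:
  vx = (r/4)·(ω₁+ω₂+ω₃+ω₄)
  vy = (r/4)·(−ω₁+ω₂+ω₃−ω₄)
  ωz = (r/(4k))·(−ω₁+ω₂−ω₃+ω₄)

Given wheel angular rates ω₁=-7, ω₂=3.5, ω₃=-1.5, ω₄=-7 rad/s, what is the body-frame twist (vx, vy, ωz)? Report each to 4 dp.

(-0.1500, 0.2000, 0.2500)

k = lx + ly = 0.15 + 0.1 = 0.2500
ω₁+ω₂+ω₃+ω₄ = -12.0000  →  vx = (0.05/4)·-12.0000 = -0.1500
−ω₁+ω₂+ω₃−ω₄ = 16.0000  →  vy = (0.05/4)·16.0000 = 0.2000
−ω₁+ω₂−ω₃+ω₄ = 5.0000  →  ωz = (0.05/1.0000)·5.0000 = 0.2500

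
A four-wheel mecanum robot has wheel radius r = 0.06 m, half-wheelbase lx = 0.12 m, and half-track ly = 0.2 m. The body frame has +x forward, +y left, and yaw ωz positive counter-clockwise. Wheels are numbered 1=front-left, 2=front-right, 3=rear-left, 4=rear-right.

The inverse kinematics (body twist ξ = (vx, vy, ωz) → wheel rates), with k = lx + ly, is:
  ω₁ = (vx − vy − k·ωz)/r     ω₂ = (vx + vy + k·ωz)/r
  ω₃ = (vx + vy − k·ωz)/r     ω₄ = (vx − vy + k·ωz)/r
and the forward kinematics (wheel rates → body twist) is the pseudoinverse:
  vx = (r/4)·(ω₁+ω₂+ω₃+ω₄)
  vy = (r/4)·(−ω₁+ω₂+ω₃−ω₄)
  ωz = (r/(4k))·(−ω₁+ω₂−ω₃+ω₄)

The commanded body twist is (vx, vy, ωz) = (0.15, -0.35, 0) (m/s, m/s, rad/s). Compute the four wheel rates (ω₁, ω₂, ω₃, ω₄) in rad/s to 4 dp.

k = lx + ly = 0.12 + 0.2 = 0.3200;  k·ωz = 0.3200·0 = 0.0000
ω₁ (FL) = (vx − vy − k·ωz)/r = 0.5000/0.06 = 8.3333
ω₂ (FR) = (vx + vy + k·ωz)/r = -0.2000/0.06 = -3.3333
ω₃ (RL) = (vx + vy − k·ωz)/r = -0.2000/0.06 = -3.3333
ω₄ (RR) = (vx − vy + k·ωz)/r = 0.5000/0.06 = 8.3333

(8.3333, -3.3333, -3.3333, 8.3333)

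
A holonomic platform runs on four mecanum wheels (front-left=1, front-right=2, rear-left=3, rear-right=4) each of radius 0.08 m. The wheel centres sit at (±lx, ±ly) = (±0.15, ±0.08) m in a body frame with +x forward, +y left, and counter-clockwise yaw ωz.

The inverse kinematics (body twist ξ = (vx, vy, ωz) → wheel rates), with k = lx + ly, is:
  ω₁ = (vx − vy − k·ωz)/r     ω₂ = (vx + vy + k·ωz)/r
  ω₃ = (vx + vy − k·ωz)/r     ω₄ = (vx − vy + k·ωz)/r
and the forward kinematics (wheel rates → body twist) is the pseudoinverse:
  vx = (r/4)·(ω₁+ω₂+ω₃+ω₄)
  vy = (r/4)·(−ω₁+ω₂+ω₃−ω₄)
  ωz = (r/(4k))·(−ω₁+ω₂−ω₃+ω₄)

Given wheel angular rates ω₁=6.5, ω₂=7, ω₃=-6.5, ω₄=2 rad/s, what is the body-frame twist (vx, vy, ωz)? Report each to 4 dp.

(0.1800, -0.1600, 0.7826)

k = lx + ly = 0.15 + 0.08 = 0.2300
ω₁+ω₂+ω₃+ω₄ = 9.0000  →  vx = (0.08/4)·9.0000 = 0.1800
−ω₁+ω₂+ω₃−ω₄ = -8.0000  →  vy = (0.08/4)·-8.0000 = -0.1600
−ω₁+ω₂−ω₃+ω₄ = 9.0000  →  ωz = (0.08/0.9200)·9.0000 = 0.7826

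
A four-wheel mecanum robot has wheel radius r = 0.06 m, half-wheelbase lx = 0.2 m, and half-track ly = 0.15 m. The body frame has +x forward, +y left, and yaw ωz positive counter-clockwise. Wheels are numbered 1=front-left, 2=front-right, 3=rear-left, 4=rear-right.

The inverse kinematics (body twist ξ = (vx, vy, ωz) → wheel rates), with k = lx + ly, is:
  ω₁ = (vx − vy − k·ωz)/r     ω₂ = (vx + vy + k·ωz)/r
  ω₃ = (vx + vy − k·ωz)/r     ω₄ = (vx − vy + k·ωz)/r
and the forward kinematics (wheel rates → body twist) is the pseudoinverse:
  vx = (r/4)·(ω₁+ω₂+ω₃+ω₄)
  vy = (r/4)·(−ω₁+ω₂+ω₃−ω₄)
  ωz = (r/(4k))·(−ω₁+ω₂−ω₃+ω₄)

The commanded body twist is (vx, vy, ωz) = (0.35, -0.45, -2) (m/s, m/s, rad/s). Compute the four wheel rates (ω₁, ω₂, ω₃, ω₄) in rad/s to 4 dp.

(25.0000, -13.3333, 10.0000, 1.6667)

k = lx + ly = 0.2 + 0.15 = 0.3500;  k·ωz = 0.3500·-2 = -0.7000
ω₁ (FL) = (vx − vy − k·ωz)/r = 1.5000/0.06 = 25.0000
ω₂ (FR) = (vx + vy + k·ωz)/r = -0.8000/0.06 = -13.3333
ω₃ (RL) = (vx + vy − k·ωz)/r = 0.6000/0.06 = 10.0000
ω₄ (RR) = (vx − vy + k·ωz)/r = 0.1000/0.06 = 1.6667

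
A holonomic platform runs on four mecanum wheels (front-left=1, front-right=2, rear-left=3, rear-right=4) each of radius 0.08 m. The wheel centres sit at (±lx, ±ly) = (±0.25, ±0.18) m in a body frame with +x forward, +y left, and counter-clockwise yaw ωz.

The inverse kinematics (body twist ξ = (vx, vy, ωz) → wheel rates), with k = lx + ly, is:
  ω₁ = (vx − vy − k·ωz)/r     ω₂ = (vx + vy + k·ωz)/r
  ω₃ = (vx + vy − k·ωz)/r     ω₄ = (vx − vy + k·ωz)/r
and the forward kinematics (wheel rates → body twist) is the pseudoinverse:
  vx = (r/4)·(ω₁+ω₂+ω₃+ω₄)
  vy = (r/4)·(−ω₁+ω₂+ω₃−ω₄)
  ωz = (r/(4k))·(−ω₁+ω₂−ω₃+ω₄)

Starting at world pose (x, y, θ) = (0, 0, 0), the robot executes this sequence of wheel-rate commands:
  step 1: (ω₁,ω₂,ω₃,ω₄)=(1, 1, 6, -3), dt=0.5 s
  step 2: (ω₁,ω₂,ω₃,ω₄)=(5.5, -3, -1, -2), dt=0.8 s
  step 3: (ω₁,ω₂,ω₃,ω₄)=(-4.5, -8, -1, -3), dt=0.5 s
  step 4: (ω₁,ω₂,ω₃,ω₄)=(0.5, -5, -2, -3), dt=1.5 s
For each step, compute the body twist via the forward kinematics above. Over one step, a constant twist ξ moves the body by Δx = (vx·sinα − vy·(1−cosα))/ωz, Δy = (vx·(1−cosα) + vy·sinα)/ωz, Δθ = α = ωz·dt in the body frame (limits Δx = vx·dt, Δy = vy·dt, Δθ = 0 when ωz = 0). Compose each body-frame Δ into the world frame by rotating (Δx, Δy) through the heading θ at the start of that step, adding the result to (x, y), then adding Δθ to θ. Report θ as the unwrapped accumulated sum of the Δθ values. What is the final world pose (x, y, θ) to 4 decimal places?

step 1: ξ=(vx,vy,ωz)=(0.1000, 0.1800, -0.4186), dt=0.5 → body Δ=(0.0590, 0.0841, -0.2093) → world pose (0.0590, 0.0841, -0.2093)
step 2: ξ=(vx,vy,ωz)=(-0.0100, -0.1500, -0.4419), dt=0.8 → body Δ=(-0.0288, -0.1161, -0.3535) → world pose (0.0067, -0.0235, -0.5628)
step 3: ξ=(vx,vy,ωz)=(-0.3300, -0.0300, -0.2558), dt=0.5 → body Δ=(-0.1655, -0.0044, -0.1279) → world pose (-0.1356, 0.0611, -0.6907)
step 4: ξ=(vx,vy,ωz)=(-0.1900, -0.0900, -0.3023), dt=1.5 → body Δ=(-0.3054, -0.0669, -0.4535) → world pose (-0.4137, 0.2041, -1.1442)

(-0.4137, 0.2041, -1.1442)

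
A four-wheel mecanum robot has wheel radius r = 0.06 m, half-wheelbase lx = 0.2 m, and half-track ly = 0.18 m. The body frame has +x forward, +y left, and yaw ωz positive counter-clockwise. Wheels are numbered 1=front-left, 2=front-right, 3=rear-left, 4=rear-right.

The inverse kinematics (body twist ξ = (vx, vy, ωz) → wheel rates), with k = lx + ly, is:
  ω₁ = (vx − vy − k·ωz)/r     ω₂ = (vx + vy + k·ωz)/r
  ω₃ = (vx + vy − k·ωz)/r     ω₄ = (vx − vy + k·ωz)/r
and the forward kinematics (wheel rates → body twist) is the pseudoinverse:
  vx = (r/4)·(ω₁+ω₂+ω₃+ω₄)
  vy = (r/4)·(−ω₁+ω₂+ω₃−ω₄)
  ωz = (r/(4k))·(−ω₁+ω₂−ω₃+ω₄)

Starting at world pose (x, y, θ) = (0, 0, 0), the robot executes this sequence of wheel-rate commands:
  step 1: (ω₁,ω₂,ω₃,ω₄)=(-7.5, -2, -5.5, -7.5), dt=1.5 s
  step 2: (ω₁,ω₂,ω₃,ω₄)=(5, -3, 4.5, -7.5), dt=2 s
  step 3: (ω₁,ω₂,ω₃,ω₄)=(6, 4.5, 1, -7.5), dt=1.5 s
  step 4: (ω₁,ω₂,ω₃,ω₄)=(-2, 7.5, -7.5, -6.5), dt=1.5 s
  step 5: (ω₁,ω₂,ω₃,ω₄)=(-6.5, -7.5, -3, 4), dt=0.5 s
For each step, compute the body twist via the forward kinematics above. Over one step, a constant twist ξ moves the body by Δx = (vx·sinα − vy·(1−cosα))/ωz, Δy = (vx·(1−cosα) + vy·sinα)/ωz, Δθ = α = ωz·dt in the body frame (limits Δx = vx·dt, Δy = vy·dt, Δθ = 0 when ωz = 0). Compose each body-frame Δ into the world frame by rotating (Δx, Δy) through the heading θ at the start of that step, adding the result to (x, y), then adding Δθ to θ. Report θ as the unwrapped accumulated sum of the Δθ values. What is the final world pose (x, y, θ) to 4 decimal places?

(-0.2195, 0.3655, -1.2237)

step 1: ξ=(vx,vy,ωz)=(-0.3375, 0.1125, 0.1382), dt=1.5 → body Δ=(-0.5201, 0.1153, 0.2072) → world pose (-0.5201, 0.1153, 0.2072)
step 2: ξ=(vx,vy,ωz)=(-0.0150, 0.0600, -0.7895), dt=2.0 → body Δ=(0.0576, 0.0952, -1.5789) → world pose (-0.4832, 0.2202, -1.3717)
step 3: ξ=(vx,vy,ωz)=(0.0600, 0.1050, -0.3947), dt=1.5 → body Δ=(0.1301, 0.1226, -0.5921) → world pose (-0.3374, 0.1169, -1.9638)
step 4: ξ=(vx,vy,ωz)=(-0.1275, 0.1275, 0.4145), dt=1.5 → body Δ=(-0.2367, 0.1216, 0.6217) → world pose (-0.1344, 0.2891, -1.3421)
step 5: ξ=(vx,vy,ωz)=(-0.1950, -0.1200, 0.2368), dt=0.5 → body Δ=(-0.0937, -0.0656, 0.1184) → world pose (-0.2195, 0.3655, -1.2237)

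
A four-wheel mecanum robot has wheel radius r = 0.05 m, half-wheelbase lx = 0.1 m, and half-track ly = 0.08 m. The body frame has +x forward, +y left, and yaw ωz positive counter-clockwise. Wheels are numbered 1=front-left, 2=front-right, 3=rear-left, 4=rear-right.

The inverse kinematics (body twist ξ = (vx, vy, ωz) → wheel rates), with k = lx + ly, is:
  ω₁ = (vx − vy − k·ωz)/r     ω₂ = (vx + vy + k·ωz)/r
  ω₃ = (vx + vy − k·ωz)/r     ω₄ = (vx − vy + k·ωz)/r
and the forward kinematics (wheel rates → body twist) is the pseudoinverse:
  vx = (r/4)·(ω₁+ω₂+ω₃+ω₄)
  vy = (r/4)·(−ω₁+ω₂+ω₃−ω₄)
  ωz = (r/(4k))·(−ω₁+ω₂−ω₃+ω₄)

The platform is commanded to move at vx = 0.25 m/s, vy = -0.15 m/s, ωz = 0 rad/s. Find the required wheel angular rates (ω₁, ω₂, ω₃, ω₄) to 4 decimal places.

k = lx + ly = 0.1 + 0.08 = 0.1800;  k·ωz = 0.1800·0 = 0.0000
ω₁ (FL) = (vx − vy − k·ωz)/r = 0.4000/0.05 = 8.0000
ω₂ (FR) = (vx + vy + k·ωz)/r = 0.1000/0.05 = 2.0000
ω₃ (RL) = (vx + vy − k·ωz)/r = 0.1000/0.05 = 2.0000
ω₄ (RR) = (vx − vy + k·ωz)/r = 0.4000/0.05 = 8.0000

(8.0000, 2.0000, 2.0000, 8.0000)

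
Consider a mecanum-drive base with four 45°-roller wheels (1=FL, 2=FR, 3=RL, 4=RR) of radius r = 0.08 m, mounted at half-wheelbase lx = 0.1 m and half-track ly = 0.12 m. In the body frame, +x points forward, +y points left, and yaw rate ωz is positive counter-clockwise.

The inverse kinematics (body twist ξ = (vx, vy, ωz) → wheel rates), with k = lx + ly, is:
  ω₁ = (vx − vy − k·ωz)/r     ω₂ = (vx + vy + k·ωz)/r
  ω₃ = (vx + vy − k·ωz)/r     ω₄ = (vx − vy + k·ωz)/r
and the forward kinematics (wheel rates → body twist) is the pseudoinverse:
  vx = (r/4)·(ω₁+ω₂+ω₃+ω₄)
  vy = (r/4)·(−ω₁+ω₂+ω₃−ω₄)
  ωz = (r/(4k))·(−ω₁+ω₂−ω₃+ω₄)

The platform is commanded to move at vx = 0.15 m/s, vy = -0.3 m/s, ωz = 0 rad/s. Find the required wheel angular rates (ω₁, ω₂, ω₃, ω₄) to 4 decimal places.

k = lx + ly = 0.1 + 0.12 = 0.2200;  k·ωz = 0.2200·0 = 0.0000
ω₁ (FL) = (vx − vy − k·ωz)/r = 0.4500/0.08 = 5.6250
ω₂ (FR) = (vx + vy + k·ωz)/r = -0.1500/0.08 = -1.8750
ω₃ (RL) = (vx + vy − k·ωz)/r = -0.1500/0.08 = -1.8750
ω₄ (RR) = (vx − vy + k·ωz)/r = 0.4500/0.08 = 5.6250

(5.6250, -1.8750, -1.8750, 5.6250)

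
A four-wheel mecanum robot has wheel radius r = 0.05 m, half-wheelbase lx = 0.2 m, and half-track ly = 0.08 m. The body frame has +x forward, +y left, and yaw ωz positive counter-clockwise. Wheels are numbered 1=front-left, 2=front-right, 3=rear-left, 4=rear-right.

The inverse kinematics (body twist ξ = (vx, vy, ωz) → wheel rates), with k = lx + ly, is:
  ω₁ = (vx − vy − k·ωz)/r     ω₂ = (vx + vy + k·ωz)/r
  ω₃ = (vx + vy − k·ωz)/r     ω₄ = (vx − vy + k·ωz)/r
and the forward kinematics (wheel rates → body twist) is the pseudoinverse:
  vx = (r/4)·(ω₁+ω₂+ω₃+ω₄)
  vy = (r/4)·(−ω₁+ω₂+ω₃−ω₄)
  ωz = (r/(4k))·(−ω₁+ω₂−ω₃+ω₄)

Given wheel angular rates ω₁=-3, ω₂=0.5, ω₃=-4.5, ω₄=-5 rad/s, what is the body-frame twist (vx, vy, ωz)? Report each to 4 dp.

k = lx + ly = 0.2 + 0.08 = 0.2800
ω₁+ω₂+ω₃+ω₄ = -12.0000  →  vx = (0.05/4)·-12.0000 = -0.1500
−ω₁+ω₂+ω₃−ω₄ = 4.0000  →  vy = (0.05/4)·4.0000 = 0.0500
−ω₁+ω₂−ω₃+ω₄ = 3.0000  →  ωz = (0.05/1.1200)·3.0000 = 0.1339

(-0.1500, 0.0500, 0.1339)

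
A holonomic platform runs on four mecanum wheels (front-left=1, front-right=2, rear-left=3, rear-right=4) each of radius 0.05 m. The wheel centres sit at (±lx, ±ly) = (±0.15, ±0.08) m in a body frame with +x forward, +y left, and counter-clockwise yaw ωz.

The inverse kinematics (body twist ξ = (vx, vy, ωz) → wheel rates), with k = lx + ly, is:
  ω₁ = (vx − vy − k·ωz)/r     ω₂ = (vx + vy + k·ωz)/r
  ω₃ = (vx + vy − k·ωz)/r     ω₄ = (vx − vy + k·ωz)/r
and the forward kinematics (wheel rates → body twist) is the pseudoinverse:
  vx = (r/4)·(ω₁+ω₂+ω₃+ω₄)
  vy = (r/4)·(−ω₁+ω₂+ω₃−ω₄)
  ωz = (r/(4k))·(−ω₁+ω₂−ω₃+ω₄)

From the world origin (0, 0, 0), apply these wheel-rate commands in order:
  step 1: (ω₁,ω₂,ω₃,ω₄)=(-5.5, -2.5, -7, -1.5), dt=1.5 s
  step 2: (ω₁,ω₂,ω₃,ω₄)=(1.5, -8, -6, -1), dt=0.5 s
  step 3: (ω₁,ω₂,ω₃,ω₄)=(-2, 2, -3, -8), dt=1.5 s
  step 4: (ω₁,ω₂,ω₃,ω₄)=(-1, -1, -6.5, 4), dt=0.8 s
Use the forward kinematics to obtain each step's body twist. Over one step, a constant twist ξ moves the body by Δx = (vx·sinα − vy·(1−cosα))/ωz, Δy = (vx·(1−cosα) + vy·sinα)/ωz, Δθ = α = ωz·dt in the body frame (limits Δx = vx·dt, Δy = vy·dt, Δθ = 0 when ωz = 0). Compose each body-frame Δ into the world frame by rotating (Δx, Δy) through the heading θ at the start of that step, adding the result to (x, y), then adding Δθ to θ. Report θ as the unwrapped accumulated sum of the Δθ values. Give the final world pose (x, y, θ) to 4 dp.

step 1: ξ=(vx,vy,ωz)=(-0.2063, -0.0312, 0.4620), dt=1.5 → body Δ=(-0.2696, -0.1462, 0.6929) → world pose (-0.2696, -0.1462, 0.6929)
step 2: ξ=(vx,vy,ωz)=(-0.1688, -0.1813, -0.2446), dt=0.5 → body Δ=(-0.0897, -0.0852, -0.1223) → world pose (-0.2842, -0.2691, 0.5707)
step 3: ξ=(vx,vy,ωz)=(-0.1375, 0.1125, -0.0543), dt=1.5 → body Δ=(-0.1991, 0.1770, -0.0815) → world pose (-0.5473, -0.2277, 0.4891)
step 4: ξ=(vx,vy,ωz)=(-0.0563, -0.1313, 0.5707), dt=0.8 → body Δ=(-0.0199, -0.1115, 0.4565) → world pose (-0.5125, -0.3355, 0.9457)

(-0.5125, -0.3355, 0.9457)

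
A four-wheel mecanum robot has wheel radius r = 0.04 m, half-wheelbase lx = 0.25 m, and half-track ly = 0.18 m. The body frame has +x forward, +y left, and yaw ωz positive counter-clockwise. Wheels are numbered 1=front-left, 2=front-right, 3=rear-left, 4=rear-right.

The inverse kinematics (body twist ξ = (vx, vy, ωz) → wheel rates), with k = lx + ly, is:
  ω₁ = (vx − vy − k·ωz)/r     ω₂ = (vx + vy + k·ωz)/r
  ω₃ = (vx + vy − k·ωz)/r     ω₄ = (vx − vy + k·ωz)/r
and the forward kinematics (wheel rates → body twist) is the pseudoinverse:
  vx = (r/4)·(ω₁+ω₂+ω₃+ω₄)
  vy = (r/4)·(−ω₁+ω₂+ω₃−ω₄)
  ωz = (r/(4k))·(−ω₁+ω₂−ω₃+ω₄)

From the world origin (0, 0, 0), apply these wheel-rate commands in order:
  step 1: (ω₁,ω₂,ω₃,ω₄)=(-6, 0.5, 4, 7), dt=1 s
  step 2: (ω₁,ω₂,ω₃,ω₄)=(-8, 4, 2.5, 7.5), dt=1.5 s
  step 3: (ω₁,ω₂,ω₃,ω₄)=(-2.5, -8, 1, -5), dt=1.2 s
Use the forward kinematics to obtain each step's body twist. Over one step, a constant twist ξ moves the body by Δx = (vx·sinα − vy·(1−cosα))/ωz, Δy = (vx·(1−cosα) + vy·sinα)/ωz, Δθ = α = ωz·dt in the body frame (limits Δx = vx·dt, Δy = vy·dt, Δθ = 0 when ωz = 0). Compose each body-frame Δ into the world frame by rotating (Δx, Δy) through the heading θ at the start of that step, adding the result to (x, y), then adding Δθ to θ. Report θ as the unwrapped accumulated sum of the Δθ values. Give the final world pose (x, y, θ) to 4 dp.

(-0.0646, 0.0740, 0.4930)

step 1: ξ=(vx,vy,ωz)=(0.0550, 0.0350, 0.2209), dt=1.0 → body Δ=(0.0507, 0.0408, 0.2209) → world pose (0.0507, 0.0408, 0.2209)
step 2: ξ=(vx,vy,ωz)=(0.0600, 0.0700, 0.3953), dt=1.5 → body Δ=(0.0546, 0.1249, 0.5930) → world pose (0.0766, 0.1746, 0.8140)
step 3: ξ=(vx,vy,ωz)=(-0.1450, 0.0050, -0.2674), dt=1.2 → body Δ=(-0.1701, 0.0336, -0.3209) → world pose (-0.0646, 0.0740, 0.4930)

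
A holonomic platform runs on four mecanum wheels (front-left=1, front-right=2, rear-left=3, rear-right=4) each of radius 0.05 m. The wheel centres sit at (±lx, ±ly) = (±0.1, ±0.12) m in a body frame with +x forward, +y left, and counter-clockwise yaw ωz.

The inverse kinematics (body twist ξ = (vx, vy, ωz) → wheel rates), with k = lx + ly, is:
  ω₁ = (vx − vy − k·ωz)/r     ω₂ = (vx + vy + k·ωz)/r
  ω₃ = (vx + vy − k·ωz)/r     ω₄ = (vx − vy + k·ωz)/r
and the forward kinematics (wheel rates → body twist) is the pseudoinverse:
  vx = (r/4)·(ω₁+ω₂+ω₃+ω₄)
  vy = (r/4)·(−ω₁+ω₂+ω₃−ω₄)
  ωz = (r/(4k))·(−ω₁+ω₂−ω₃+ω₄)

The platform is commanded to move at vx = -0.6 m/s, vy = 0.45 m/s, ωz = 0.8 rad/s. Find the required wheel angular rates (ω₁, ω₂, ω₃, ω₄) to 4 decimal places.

k = lx + ly = 0.1 + 0.12 = 0.2200;  k·ωz = 0.2200·0.8 = 0.1760
ω₁ (FL) = (vx − vy − k·ωz)/r = -1.2260/0.05 = -24.5200
ω₂ (FR) = (vx + vy + k·ωz)/r = 0.0260/0.05 = 0.5200
ω₃ (RL) = (vx + vy − k·ωz)/r = -0.3260/0.05 = -6.5200
ω₄ (RR) = (vx − vy + k·ωz)/r = -0.8740/0.05 = -17.4800

(-24.5200, 0.5200, -6.5200, -17.4800)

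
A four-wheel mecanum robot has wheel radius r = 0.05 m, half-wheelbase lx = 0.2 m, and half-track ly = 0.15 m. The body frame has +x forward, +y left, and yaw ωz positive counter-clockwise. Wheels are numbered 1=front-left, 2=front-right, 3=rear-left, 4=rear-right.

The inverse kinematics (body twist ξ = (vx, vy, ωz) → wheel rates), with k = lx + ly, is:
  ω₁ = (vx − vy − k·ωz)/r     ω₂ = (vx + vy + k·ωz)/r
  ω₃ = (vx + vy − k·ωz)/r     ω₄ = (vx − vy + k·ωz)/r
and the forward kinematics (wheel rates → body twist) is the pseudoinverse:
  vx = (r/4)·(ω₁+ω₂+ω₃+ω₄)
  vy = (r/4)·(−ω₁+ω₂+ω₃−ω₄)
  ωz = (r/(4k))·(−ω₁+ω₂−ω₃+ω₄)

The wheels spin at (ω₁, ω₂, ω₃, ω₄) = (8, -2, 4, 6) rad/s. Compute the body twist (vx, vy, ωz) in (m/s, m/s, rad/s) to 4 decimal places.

k = lx + ly = 0.2 + 0.15 = 0.3500
ω₁+ω₂+ω₃+ω₄ = 16.0000  →  vx = (0.05/4)·16.0000 = 0.2000
−ω₁+ω₂+ω₃−ω₄ = -12.0000  →  vy = (0.05/4)·-12.0000 = -0.1500
−ω₁+ω₂−ω₃+ω₄ = -8.0000  →  ωz = (0.05/1.4000)·-8.0000 = -0.2857

(0.2000, -0.1500, -0.2857)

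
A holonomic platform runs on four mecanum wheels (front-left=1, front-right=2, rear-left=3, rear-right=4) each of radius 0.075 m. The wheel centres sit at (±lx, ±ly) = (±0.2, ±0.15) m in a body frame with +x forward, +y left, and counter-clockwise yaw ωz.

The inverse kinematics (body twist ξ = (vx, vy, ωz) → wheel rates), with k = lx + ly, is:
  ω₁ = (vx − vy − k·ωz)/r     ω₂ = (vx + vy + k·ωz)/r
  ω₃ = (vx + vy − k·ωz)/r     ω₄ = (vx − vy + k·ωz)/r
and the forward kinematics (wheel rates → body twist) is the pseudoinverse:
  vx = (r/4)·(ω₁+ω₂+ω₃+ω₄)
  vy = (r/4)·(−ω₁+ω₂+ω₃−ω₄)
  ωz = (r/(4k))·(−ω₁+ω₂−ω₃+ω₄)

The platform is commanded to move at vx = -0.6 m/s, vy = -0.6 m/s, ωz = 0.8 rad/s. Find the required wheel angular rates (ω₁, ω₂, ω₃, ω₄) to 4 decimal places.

(-3.7333, -12.2667, -19.7333, 3.7333)

k = lx + ly = 0.2 + 0.15 = 0.3500;  k·ωz = 0.3500·0.8 = 0.2800
ω₁ (FL) = (vx − vy − k·ωz)/r = -0.2800/0.075 = -3.7333
ω₂ (FR) = (vx + vy + k·ωz)/r = -0.9200/0.075 = -12.2667
ω₃ (RL) = (vx + vy − k·ωz)/r = -1.4800/0.075 = -19.7333
ω₄ (RR) = (vx − vy + k·ωz)/r = 0.2800/0.075 = 3.7333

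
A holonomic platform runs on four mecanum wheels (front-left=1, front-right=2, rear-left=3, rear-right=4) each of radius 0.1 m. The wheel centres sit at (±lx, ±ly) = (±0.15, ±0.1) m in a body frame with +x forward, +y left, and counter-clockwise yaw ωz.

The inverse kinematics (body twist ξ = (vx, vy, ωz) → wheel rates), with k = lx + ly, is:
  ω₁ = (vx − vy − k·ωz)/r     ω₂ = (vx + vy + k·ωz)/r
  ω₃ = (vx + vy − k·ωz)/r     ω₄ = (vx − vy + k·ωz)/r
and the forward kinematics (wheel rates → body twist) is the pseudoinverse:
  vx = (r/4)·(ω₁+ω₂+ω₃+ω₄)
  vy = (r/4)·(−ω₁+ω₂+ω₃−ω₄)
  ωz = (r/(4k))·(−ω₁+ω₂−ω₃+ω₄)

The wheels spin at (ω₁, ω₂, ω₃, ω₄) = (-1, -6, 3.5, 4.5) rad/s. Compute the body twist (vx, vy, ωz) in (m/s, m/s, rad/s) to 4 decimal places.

k = lx + ly = 0.15 + 0.1 = 0.2500
ω₁+ω₂+ω₃+ω₄ = 1.0000  →  vx = (0.1/4)·1.0000 = 0.0250
−ω₁+ω₂+ω₃−ω₄ = -6.0000  →  vy = (0.1/4)·-6.0000 = -0.1500
−ω₁+ω₂−ω₃+ω₄ = -4.0000  →  ωz = (0.1/1.0000)·-4.0000 = -0.4000

(0.0250, -0.1500, -0.4000)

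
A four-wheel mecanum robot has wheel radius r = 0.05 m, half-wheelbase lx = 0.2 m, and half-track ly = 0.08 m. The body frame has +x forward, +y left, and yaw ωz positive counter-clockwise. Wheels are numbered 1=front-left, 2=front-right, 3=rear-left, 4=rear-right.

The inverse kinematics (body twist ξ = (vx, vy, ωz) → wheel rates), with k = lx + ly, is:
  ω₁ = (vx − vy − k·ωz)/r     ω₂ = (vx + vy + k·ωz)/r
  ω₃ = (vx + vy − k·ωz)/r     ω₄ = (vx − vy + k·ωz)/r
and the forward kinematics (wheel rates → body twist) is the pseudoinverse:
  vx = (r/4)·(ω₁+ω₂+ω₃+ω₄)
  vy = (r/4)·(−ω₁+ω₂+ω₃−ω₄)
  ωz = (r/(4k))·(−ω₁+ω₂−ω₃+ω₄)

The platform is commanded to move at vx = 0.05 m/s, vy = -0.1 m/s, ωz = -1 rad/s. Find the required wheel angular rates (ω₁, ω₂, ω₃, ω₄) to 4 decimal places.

(8.6000, -6.6000, 4.6000, -2.6000)

k = lx + ly = 0.2 + 0.08 = 0.2800;  k·ωz = 0.2800·-1 = -0.2800
ω₁ (FL) = (vx − vy − k·ωz)/r = 0.4300/0.05 = 8.6000
ω₂ (FR) = (vx + vy + k·ωz)/r = -0.3300/0.05 = -6.6000
ω₃ (RL) = (vx + vy − k·ωz)/r = 0.2300/0.05 = 4.6000
ω₄ (RR) = (vx − vy + k·ωz)/r = -0.1300/0.05 = -2.6000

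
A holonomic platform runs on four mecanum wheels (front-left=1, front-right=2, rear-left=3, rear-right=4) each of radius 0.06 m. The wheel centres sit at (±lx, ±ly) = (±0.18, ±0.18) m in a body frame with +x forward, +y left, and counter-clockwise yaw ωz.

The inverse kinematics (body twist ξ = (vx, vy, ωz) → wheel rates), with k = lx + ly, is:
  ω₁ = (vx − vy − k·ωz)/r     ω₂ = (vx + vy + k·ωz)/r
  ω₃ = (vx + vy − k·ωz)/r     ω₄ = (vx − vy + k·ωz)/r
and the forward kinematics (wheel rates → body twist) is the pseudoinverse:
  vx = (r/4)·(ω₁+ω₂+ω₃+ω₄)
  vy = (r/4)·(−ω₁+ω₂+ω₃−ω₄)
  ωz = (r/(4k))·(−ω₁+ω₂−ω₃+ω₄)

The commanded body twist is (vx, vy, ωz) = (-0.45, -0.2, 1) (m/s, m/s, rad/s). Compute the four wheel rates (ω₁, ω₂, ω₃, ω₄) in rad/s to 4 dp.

(-10.1667, -4.8333, -16.8333, 1.8333)

k = lx + ly = 0.18 + 0.18 = 0.3600;  k·ωz = 0.3600·1 = 0.3600
ω₁ (FL) = (vx − vy − k·ωz)/r = -0.6100/0.06 = -10.1667
ω₂ (FR) = (vx + vy + k·ωz)/r = -0.2900/0.06 = -4.8333
ω₃ (RL) = (vx + vy − k·ωz)/r = -1.0100/0.06 = -16.8333
ω₄ (RR) = (vx − vy + k·ωz)/r = 0.1100/0.06 = 1.8333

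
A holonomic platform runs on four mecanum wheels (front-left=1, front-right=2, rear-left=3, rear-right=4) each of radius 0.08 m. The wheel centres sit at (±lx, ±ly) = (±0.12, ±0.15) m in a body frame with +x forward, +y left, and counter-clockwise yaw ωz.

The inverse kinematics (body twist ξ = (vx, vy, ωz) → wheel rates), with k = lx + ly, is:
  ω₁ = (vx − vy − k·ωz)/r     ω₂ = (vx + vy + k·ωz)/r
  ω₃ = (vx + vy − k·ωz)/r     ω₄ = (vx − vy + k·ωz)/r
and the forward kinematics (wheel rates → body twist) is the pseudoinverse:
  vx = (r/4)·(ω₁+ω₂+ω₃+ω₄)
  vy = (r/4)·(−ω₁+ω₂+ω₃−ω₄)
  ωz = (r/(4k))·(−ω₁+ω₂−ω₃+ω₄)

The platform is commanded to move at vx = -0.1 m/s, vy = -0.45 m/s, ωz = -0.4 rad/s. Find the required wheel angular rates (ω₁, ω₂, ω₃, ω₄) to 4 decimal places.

(5.7250, -8.2250, -5.5250, 3.0250)

k = lx + ly = 0.12 + 0.15 = 0.2700;  k·ωz = 0.2700·-0.4 = -0.1080
ω₁ (FL) = (vx − vy − k·ωz)/r = 0.4580/0.08 = 5.7250
ω₂ (FR) = (vx + vy + k·ωz)/r = -0.6580/0.08 = -8.2250
ω₃ (RL) = (vx + vy − k·ωz)/r = -0.4420/0.08 = -5.5250
ω₄ (RR) = (vx − vy + k·ωz)/r = 0.2420/0.08 = 3.0250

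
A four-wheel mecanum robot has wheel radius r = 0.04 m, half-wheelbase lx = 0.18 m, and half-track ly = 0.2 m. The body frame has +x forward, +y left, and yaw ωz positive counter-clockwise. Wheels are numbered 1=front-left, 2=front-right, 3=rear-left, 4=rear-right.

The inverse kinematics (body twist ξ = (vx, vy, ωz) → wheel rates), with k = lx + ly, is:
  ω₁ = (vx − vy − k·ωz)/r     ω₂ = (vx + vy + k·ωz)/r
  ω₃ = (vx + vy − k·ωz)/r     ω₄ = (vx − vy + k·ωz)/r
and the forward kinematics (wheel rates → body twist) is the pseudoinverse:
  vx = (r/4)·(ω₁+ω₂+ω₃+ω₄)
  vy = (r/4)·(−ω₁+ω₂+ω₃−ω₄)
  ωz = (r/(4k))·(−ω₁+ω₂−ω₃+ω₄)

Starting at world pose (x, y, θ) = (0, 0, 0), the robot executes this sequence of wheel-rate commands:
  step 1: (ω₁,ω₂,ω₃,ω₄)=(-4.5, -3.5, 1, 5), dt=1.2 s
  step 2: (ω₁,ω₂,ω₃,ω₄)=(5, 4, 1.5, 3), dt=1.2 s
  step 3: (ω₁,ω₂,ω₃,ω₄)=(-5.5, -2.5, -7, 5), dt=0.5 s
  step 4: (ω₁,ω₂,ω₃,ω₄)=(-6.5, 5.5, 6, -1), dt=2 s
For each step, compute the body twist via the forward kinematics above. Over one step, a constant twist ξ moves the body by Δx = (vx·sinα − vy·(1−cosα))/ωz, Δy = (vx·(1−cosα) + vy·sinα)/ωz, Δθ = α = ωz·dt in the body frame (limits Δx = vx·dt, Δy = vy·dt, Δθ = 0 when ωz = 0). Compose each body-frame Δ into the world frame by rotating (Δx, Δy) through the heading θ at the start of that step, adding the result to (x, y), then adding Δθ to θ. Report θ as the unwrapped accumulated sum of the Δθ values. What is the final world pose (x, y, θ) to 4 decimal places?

(-0.0050, 0.2732, 0.6342)

step 1: ξ=(vx,vy,ωz)=(-0.0200, -0.0300, 0.1316), dt=1.2 → body Δ=(-0.0211, -0.0377, 0.1579) → world pose (-0.0211, -0.0377, 0.1579)
step 2: ξ=(vx,vy,ωz)=(0.1350, -0.0250, 0.0132), dt=1.2 → body Δ=(0.1622, -0.0287, 0.0158) → world pose (0.1437, -0.0406, 0.1737)
step 3: ξ=(vx,vy,ωz)=(-0.1000, -0.0900, 0.3947), dt=0.5 → body Δ=(-0.0452, -0.0496, 0.1974) → world pose (0.1077, -0.0973, 0.3711)
step 4: ξ=(vx,vy,ωz)=(0.0400, 0.1900, 0.1316), dt=2.0 → body Δ=(0.0294, 0.3861, 0.2632) → world pose (-0.0050, 0.2732, 0.6342)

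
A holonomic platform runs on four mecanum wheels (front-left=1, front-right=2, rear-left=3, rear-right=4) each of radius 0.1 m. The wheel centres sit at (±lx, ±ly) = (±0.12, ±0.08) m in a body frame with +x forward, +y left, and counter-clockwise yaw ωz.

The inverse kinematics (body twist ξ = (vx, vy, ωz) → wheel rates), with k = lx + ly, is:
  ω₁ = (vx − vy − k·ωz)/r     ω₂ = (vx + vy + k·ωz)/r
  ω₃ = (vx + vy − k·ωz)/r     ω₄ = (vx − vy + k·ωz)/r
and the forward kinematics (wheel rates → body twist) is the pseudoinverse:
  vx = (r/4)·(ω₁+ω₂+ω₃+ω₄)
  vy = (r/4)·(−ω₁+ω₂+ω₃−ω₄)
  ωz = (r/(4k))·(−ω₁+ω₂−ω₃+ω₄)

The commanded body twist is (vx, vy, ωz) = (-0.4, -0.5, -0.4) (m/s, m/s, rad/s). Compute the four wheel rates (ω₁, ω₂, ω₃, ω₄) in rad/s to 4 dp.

k = lx + ly = 0.12 + 0.08 = 0.2000;  k·ωz = 0.2000·-0.4 = -0.0800
ω₁ (FL) = (vx − vy − k·ωz)/r = 0.1800/0.1 = 1.8000
ω₂ (FR) = (vx + vy + k·ωz)/r = -0.9800/0.1 = -9.8000
ω₃ (RL) = (vx + vy − k·ωz)/r = -0.8200/0.1 = -8.2000
ω₄ (RR) = (vx − vy + k·ωz)/r = 0.0200/0.1 = 0.2000

(1.8000, -9.8000, -8.2000, 0.2000)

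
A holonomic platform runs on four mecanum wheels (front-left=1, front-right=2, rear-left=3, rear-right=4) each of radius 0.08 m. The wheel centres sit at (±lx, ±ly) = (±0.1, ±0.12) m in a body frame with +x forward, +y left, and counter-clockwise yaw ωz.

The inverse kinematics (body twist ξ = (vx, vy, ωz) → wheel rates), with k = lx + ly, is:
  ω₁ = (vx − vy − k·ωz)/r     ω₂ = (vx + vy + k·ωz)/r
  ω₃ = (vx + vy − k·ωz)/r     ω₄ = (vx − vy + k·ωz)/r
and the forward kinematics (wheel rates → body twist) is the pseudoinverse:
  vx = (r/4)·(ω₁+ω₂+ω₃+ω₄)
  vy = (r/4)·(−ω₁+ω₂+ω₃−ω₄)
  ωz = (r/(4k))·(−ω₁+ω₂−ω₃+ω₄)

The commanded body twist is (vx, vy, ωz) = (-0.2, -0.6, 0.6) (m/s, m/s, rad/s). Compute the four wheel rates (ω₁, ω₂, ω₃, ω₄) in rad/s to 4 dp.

k = lx + ly = 0.1 + 0.12 = 0.2200;  k·ωz = 0.2200·0.6 = 0.1320
ω₁ (FL) = (vx − vy − k·ωz)/r = 0.2680/0.08 = 3.3500
ω₂ (FR) = (vx + vy + k·ωz)/r = -0.6680/0.08 = -8.3500
ω₃ (RL) = (vx + vy − k·ωz)/r = -0.9320/0.08 = -11.6500
ω₄ (RR) = (vx − vy + k·ωz)/r = 0.5320/0.08 = 6.6500

(3.3500, -8.3500, -11.6500, 6.6500)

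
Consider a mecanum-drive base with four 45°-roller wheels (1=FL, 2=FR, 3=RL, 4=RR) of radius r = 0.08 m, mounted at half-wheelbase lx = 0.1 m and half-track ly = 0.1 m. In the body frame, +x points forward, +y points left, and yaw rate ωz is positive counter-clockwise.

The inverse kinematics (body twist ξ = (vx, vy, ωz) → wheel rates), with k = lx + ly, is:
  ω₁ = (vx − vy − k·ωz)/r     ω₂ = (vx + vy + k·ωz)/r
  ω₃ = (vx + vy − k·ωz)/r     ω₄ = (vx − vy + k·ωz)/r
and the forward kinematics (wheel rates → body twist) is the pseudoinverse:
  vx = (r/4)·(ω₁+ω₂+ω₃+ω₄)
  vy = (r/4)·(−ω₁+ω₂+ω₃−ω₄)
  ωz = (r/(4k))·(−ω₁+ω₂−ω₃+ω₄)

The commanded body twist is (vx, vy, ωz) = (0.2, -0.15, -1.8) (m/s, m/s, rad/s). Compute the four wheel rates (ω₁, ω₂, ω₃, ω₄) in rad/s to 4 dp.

(8.8750, -3.8750, 5.1250, -0.1250)

k = lx + ly = 0.1 + 0.1 = 0.2000;  k·ωz = 0.2000·-1.8 = -0.3600
ω₁ (FL) = (vx − vy − k·ωz)/r = 0.7100/0.08 = 8.8750
ω₂ (FR) = (vx + vy + k·ωz)/r = -0.3100/0.08 = -3.8750
ω₃ (RL) = (vx + vy − k·ωz)/r = 0.4100/0.08 = 5.1250
ω₄ (RR) = (vx − vy + k·ωz)/r = -0.0100/0.08 = -0.1250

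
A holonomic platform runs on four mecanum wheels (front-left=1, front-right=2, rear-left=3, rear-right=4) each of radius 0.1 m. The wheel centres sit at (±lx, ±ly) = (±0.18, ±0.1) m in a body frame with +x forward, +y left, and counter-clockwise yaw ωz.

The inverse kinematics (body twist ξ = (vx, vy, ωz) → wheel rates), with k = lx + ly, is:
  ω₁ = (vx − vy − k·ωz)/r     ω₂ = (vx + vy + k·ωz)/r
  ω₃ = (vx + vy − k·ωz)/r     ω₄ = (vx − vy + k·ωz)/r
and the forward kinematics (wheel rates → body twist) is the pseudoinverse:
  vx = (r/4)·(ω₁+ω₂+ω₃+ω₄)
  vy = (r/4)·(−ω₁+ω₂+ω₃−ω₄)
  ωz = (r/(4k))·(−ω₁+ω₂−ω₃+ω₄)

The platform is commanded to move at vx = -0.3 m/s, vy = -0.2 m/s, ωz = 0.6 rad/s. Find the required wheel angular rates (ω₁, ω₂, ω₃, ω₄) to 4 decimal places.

k = lx + ly = 0.18 + 0.1 = 0.2800;  k·ωz = 0.2800·0.6 = 0.1680
ω₁ (FL) = (vx − vy − k·ωz)/r = -0.2680/0.1 = -2.6800
ω₂ (FR) = (vx + vy + k·ωz)/r = -0.3320/0.1 = -3.3200
ω₃ (RL) = (vx + vy − k·ωz)/r = -0.6680/0.1 = -6.6800
ω₄ (RR) = (vx − vy + k·ωz)/r = 0.0680/0.1 = 0.6800

(-2.6800, -3.3200, -6.6800, 0.6800)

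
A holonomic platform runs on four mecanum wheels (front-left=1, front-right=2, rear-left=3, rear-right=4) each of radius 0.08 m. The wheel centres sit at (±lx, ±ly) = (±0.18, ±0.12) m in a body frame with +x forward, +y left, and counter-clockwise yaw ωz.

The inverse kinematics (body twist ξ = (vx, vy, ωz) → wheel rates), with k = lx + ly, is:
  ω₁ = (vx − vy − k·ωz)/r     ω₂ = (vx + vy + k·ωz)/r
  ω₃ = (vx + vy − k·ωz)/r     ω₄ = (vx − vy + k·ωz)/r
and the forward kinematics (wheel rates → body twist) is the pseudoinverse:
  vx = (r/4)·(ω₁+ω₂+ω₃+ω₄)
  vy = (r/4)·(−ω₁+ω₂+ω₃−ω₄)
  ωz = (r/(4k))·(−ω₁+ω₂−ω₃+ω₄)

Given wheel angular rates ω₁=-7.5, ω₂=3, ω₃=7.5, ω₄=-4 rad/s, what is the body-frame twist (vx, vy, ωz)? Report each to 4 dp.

k = lx + ly = 0.18 + 0.12 = 0.3000
ω₁+ω₂+ω₃+ω₄ = -1.0000  →  vx = (0.08/4)·-1.0000 = -0.0200
−ω₁+ω₂+ω₃−ω₄ = 22.0000  →  vy = (0.08/4)·22.0000 = 0.4400
−ω₁+ω₂−ω₃+ω₄ = -1.0000  →  ωz = (0.08/1.2000)·-1.0000 = -0.0667

(-0.0200, 0.4400, -0.0667)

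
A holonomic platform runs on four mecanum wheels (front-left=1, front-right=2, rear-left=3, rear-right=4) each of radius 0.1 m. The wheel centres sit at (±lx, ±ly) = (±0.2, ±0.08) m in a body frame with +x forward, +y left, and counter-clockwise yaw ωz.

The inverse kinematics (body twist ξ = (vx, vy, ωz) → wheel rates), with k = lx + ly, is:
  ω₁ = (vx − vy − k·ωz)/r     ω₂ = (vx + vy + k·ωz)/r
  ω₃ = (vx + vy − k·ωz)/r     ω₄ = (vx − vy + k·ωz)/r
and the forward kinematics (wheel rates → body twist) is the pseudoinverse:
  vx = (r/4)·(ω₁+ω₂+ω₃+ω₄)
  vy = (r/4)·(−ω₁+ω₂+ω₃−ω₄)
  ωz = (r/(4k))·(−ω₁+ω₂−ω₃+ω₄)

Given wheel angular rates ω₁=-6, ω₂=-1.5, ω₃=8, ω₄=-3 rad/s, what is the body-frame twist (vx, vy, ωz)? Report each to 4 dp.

(-0.0625, 0.3875, -0.5804)

k = lx + ly = 0.2 + 0.08 = 0.2800
ω₁+ω₂+ω₃+ω₄ = -2.5000  →  vx = (0.1/4)·-2.5000 = -0.0625
−ω₁+ω₂+ω₃−ω₄ = 15.5000  →  vy = (0.1/4)·15.5000 = 0.3875
−ω₁+ω₂−ω₃+ω₄ = -6.5000  →  ωz = (0.1/1.1200)·-6.5000 = -0.5804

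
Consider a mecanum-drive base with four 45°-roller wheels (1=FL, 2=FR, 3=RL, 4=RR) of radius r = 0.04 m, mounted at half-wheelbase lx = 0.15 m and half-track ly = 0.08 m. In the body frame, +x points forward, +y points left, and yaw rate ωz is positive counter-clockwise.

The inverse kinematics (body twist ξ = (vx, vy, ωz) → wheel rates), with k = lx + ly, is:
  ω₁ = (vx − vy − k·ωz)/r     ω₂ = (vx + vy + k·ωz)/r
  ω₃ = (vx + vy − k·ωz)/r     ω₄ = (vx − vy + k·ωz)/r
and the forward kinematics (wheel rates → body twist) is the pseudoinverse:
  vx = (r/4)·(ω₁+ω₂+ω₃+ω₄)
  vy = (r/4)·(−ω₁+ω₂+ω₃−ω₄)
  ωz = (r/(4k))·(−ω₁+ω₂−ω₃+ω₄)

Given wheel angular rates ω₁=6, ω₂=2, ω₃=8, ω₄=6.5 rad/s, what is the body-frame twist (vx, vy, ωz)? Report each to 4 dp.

(0.2250, -0.0250, -0.2391)

k = lx + ly = 0.15 + 0.08 = 0.2300
ω₁+ω₂+ω₃+ω₄ = 22.5000  →  vx = (0.04/4)·22.5000 = 0.2250
−ω₁+ω₂+ω₃−ω₄ = -2.5000  →  vy = (0.04/4)·-2.5000 = -0.0250
−ω₁+ω₂−ω₃+ω₄ = -5.5000  →  ωz = (0.04/0.9200)·-5.5000 = -0.2391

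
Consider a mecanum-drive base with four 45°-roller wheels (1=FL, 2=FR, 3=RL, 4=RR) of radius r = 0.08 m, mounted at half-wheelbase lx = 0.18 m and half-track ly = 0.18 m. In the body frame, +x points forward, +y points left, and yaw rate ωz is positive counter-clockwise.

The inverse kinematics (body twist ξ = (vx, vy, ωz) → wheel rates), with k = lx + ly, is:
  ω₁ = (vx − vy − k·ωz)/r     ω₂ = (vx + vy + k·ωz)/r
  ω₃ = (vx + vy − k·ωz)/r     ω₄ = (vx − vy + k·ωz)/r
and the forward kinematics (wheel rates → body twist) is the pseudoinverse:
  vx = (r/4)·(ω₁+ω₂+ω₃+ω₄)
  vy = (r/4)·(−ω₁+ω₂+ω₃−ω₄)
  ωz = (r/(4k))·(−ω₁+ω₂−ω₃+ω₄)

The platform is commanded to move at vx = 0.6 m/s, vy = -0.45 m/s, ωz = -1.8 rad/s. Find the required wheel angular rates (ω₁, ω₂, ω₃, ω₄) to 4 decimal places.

k = lx + ly = 0.18 + 0.18 = 0.3600;  k·ωz = 0.3600·-1.8 = -0.6480
ω₁ (FL) = (vx − vy − k·ωz)/r = 1.6980/0.08 = 21.2250
ω₂ (FR) = (vx + vy + k·ωz)/r = -0.4980/0.08 = -6.2250
ω₃ (RL) = (vx + vy − k·ωz)/r = 0.7980/0.08 = 9.9750
ω₄ (RR) = (vx − vy + k·ωz)/r = 0.4020/0.08 = 5.0250

(21.2250, -6.2250, 9.9750, 5.0250)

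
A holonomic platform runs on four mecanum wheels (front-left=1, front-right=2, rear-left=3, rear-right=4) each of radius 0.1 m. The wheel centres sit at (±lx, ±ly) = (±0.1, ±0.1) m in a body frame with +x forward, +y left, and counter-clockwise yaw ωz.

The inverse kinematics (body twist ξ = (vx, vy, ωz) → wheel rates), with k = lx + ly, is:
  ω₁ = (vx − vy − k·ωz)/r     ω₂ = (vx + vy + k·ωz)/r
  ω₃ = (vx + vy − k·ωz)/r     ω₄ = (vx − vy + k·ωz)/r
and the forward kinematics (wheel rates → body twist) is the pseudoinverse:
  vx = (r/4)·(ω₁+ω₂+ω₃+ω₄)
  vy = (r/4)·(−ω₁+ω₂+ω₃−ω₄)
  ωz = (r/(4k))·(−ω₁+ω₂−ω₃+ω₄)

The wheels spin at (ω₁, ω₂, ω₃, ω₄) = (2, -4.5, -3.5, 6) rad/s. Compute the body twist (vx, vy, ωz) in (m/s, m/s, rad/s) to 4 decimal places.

k = lx + ly = 0.1 + 0.1 = 0.2000
ω₁+ω₂+ω₃+ω₄ = 0.0000  →  vx = (0.1/4)·0.0000 = 0.0000
−ω₁+ω₂+ω₃−ω₄ = -16.0000  →  vy = (0.1/4)·-16.0000 = -0.4000
−ω₁+ω₂−ω₃+ω₄ = 3.0000  →  ωz = (0.1/0.8000)·3.0000 = 0.3750

(0.0000, -0.4000, 0.3750)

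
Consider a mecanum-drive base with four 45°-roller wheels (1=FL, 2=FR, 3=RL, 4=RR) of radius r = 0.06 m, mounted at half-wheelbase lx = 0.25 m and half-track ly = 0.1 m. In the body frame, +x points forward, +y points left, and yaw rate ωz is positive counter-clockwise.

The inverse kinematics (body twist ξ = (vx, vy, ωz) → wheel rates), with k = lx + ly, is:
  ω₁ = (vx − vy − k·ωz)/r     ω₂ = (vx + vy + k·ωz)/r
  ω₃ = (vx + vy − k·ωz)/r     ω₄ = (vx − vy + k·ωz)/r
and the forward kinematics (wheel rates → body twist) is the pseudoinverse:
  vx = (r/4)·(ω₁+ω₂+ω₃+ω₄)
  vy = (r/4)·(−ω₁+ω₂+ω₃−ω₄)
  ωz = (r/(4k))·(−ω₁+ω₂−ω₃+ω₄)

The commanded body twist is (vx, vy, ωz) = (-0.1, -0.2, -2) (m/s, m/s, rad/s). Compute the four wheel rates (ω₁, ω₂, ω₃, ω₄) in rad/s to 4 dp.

(13.3333, -16.6667, 6.6667, -10.0000)

k = lx + ly = 0.25 + 0.1 = 0.3500;  k·ωz = 0.3500·-2 = -0.7000
ω₁ (FL) = (vx − vy − k·ωz)/r = 0.8000/0.06 = 13.3333
ω₂ (FR) = (vx + vy + k·ωz)/r = -1.0000/0.06 = -16.6667
ω₃ (RL) = (vx + vy − k·ωz)/r = 0.4000/0.06 = 6.6667
ω₄ (RR) = (vx − vy + k·ωz)/r = -0.6000/0.06 = -10.0000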